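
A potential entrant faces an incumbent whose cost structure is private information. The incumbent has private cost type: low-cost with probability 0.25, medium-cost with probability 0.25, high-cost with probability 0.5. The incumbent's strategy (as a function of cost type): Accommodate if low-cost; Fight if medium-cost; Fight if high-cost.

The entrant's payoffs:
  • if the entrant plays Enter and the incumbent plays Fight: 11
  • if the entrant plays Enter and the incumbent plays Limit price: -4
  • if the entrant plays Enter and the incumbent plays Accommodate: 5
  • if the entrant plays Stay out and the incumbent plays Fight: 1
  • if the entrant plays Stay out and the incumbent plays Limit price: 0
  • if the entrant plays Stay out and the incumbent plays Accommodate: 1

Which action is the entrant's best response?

Compute the entrant's expected payoff for each action, taking the expectation over the incumbent's type.
E[Enter] = 0.25·(5) + 0.25·(11) + 0.5·(11) = 9.5
E[Stay out] = 0.25·(1) + 0.25·(1) + 0.5·(1) = 1
Best response: Enter (9.5 is the largest).

Enter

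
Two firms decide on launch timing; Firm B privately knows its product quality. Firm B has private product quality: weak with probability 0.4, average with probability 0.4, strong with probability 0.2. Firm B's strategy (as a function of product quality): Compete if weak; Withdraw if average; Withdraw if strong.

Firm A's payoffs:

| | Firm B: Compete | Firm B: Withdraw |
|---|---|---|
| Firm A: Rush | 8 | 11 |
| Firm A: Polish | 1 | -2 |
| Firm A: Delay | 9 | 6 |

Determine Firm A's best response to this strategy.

Rush

E[Rush] = 0.4·(8) + 0.4·(11) + 0.2·(11) = 9.8
E[Polish] = 0.4·(1) + 0.4·(-2) + 0.2·(-2) = -0.8
E[Delay] = 0.4·(9) + 0.4·(6) + 0.2·(6) = 7.2
Best response: Rush (9.8 is the largest).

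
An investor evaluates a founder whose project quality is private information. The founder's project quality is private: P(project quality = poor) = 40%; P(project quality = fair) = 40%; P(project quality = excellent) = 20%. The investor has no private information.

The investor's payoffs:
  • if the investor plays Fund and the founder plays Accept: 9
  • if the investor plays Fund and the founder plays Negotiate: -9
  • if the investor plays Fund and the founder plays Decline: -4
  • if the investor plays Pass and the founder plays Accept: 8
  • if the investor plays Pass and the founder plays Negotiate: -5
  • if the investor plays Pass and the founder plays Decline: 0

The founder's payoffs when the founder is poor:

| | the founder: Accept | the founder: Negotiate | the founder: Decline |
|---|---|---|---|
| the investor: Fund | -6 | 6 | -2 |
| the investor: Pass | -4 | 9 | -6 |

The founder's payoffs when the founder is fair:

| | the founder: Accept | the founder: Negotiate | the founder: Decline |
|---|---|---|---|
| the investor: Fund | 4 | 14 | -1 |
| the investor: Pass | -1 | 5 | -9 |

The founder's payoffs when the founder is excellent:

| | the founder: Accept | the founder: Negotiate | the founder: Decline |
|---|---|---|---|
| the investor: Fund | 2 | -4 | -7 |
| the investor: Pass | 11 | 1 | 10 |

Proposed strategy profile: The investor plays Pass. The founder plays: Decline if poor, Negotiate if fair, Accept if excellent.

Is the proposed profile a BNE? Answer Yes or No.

No

The investor plays Pass: E[Pass] = 0.4·(0) + 0.4·(-5) + 0.2·(8) = -0.4; E[Fund] = -3.4. Best-responding. ✓
The founder (project quality poor), facing Pass: Accept gives -4, Negotiate gives 9, Decline gives -6. Proposed Decline is not best — profitable deviation exists. ✗
The founder (project quality fair), facing Pass: Accept gives -1, Negotiate gives 5, Decline gives -9. Proposed Negotiate is best. ✓
The founder (project quality excellent), facing Pass: Accept gives 11, Negotiate gives 1, Decline gives 10. Proposed Accept is best. ✓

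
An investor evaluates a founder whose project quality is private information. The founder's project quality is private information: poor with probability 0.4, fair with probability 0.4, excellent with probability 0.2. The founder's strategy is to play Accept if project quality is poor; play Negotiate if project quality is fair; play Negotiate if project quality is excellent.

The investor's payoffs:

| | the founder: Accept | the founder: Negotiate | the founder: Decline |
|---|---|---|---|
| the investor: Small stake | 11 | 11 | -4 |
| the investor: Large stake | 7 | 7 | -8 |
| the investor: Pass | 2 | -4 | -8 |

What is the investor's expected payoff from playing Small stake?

11

Take the expectation over the founder's project quality, weighting each type's action by its prior probability.
E[Small stake] = 0.4·11 + 0.4·11 + 0.2·11 = 4.4 + 4.4 + 2.2 = 11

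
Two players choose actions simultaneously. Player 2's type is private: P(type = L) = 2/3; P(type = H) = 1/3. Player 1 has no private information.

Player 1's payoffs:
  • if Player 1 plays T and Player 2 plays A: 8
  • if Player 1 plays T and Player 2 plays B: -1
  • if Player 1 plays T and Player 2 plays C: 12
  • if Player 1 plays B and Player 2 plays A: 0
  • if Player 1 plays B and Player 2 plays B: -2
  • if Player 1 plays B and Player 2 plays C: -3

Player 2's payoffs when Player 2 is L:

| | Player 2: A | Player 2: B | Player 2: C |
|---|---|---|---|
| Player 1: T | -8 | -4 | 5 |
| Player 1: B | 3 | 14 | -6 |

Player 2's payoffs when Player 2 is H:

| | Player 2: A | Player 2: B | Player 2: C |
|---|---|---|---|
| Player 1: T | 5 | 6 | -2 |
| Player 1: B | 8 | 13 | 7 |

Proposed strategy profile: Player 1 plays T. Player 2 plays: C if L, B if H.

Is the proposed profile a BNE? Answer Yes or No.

Yes

Player 1 plays T: E[T] = 2/3·(12) + 1/3·(-1) = 23/3; E[B] = -8/3. Best-responding. ✓
Player 2 (type L), facing T: A gives -8, B gives -4, C gives 5. Proposed C is best. ✓
Player 2 (type H), facing T: A gives 5, B gives 6, C gives -2. Proposed B is best. ✓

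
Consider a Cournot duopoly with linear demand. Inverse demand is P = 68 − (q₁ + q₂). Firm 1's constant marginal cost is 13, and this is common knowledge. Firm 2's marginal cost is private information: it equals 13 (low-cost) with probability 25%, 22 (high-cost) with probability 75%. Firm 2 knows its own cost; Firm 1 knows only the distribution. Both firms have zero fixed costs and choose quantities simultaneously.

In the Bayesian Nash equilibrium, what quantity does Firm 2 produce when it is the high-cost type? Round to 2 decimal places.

12.71

Firm 2 with cost c maximizes (68 − (q₁+q₂) − c)·q₂, giving q₂(c) = (68 − c − q₁)/2.
E[c₂] = 0.25·13 + 0.75·22 = 19.75
Firm 1's FOC against E[q₂] yields q₁ = (68 − 2·13 + E[c₂])/3 = (68 − 26 + 19.75)/3 = 20.5833.
q₂(high-cost) = (68 − 22 − 20.5833)/2 = 12.7083.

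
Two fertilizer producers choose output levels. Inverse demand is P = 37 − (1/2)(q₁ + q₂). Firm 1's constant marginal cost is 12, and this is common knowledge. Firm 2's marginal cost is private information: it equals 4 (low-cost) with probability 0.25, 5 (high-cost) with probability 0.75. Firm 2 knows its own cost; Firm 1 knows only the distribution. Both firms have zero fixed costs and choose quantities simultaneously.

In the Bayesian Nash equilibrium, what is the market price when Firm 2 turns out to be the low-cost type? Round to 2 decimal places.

17.54

Firm 2 with cost c maximizes (37 − (1/2)(q₁+q₂) − c)·q₂, giving q₂(c) = (37 − c − (1/2)q₁).
E[c₂] = 0.25·4 + 0.75·5 = 4.75
Firm 1's FOC against E[q₂] yields q₁ = (37 − 2·12 + E[c₂])/(3/2) = (37 − 24 + 4.75)/(3/2) = 11.8333.
q₂(low-cost) = 27.0833, so P = 37 − (1/2)·(11.8333 + 27.0833) = 17.5417.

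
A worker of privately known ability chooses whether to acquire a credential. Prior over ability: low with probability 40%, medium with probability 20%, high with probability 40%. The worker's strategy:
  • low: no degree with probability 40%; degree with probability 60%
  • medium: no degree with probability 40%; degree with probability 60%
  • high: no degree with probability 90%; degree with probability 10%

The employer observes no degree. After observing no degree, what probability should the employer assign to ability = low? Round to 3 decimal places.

P(no degree) = 0.4·0.4 + 0.2·0.4 + 0.4·0.9 = 0.6
P(low | no degree) = (0.4·0.4) / 0.6 = 0.16 / 0.6 = 0.266667

0.267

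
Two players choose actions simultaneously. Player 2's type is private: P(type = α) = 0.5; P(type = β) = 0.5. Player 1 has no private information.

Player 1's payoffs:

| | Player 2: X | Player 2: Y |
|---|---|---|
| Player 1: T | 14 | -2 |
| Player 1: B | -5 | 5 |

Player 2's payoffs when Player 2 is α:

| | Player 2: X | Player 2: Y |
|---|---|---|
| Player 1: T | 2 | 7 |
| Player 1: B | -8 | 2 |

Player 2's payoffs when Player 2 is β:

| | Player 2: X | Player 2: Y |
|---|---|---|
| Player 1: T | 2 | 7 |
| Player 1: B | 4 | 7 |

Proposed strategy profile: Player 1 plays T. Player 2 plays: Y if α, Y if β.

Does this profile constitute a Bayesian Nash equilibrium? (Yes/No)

Player 1 plays T: E[T] = 0.5·(-2) + 0.5·(-2) = -2; E[B] = 5. Not best-responding. ✗
Player 2 (type α), facing T: X gives 2, Y gives 7. Proposed Y is best. ✓
Player 2 (type β), facing T: X gives 2, Y gives 7. Proposed Y is best. ✓

No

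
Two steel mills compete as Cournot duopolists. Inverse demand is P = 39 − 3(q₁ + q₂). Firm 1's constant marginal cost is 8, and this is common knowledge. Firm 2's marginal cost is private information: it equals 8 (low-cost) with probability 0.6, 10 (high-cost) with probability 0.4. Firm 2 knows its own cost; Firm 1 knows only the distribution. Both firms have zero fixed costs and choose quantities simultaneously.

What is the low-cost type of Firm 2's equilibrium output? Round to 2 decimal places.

3.40

Type-c best response for Firm 2: q₂(c) = (39 − c)/6 − q₁/2.
Firm 1 maximizes expected profit; its first-order condition is 39 − 6q₁ − 3E[q₂] − 8 = 0.
Substituting E[q₂] and solving: E[c₂] = 8.8, so q₁ = (39 − 2·8 + 8.8)/9 = 3.53333.
q₂(low-cost) = (39 − 8 − 3·3.53333)/6 = 3.4.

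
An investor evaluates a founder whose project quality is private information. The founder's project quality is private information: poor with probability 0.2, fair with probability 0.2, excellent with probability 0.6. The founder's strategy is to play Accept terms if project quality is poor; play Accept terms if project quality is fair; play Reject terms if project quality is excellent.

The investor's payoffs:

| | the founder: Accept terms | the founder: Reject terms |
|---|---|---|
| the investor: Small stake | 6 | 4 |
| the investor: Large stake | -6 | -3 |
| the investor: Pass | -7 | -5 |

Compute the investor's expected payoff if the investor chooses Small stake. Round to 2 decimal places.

4.80

E[Small stake] = 0.2·6 + 0.2·6 + 0.6·4 = 1.2 + 1.2 + 2.4 = 4.8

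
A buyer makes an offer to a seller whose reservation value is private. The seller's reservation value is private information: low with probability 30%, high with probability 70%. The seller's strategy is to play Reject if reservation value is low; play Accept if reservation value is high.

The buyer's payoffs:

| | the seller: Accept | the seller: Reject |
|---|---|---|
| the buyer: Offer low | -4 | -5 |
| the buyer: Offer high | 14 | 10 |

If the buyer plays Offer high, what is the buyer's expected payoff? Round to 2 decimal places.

12.80

Take the expectation over the seller's reservation value, weighting each type's action by its prior probability.
E[Offer high] = 0.3·10 + 0.7·14 = 3 + 9.8 = 12.8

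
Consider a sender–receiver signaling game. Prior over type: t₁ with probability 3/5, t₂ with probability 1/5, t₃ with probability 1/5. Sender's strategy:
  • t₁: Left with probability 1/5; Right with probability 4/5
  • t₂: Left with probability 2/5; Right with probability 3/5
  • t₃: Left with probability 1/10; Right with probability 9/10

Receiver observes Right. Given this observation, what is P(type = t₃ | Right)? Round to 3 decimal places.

P(Right) = (3/5)·(4/5) + (1/5)·(3/5) + (1/5)·(9/10) = 39/50
P(t₃ | Right) = ((1/5)·(9/10)) / (39/50) = (9/50) / (39/50) = 3/13

0.231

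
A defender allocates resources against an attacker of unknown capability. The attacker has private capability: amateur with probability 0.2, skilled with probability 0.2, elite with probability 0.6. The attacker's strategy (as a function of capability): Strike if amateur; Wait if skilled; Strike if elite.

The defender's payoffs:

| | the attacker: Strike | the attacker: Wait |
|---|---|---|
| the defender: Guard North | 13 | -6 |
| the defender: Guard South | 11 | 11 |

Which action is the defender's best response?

E[Guard North] = 0.2·(13) + 0.2·(-6) + 0.6·(13) = 9.2
E[Guard South] = 0.2·(11) + 0.2·(11) + 0.6·(11) = 11
Best response: Guard South (11 is the largest).

Guard South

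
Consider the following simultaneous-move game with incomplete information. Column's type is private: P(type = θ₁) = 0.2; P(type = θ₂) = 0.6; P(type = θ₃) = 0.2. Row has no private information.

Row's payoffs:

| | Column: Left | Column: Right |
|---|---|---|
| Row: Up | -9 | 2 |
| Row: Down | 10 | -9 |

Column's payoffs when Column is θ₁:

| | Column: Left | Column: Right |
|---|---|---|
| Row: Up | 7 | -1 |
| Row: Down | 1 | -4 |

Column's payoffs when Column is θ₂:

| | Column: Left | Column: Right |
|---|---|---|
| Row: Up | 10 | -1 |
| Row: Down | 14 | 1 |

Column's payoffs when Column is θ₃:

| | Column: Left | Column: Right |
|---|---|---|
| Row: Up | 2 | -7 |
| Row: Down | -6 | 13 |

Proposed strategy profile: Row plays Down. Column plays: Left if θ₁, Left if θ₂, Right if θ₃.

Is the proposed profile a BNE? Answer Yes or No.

Yes

Row plays Down: E[Down] = 0.2·(10) + 0.6·(10) + 0.2·(-9) = 6.2; E[Up] = -6.8. Best-responding. ✓
Column (type θ₁), facing Down: Left gives 1, Right gives -4. Proposed Left is best. ✓
Column (type θ₂), facing Down: Left gives 14, Right gives 1. Proposed Left is best. ✓
Column (type θ₃), facing Down: Left gives -6, Right gives 13. Proposed Right is best. ✓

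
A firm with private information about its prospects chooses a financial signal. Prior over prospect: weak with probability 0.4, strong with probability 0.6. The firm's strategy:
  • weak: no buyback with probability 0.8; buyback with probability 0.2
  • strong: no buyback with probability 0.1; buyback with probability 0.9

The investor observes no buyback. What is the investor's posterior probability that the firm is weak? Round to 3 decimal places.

P(no buyback) = 0.4·0.8 + 0.6·0.1 = 0.38
P(weak | no buyback) = (0.4·0.8) / 0.38 = 0.32 / 0.38 = 0.842105

0.842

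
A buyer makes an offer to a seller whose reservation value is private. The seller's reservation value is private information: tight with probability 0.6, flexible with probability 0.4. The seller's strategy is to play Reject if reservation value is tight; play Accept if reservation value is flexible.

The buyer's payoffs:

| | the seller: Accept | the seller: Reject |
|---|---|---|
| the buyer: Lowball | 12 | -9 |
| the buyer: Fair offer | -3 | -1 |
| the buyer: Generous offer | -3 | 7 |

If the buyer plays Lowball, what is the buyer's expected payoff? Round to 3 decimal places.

-0.600

E[Lowball] = 0.6·(-9) + 0.4·12 = (-5.4) + 4.8 = -0.6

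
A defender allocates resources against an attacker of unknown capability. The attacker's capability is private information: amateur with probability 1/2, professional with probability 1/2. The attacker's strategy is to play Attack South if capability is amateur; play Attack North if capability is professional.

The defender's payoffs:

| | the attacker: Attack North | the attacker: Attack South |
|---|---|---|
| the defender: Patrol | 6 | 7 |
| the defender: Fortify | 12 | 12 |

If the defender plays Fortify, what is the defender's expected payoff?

12

E[Fortify] = 1/2·12 + 1/2·12 = 6 + 6 = 12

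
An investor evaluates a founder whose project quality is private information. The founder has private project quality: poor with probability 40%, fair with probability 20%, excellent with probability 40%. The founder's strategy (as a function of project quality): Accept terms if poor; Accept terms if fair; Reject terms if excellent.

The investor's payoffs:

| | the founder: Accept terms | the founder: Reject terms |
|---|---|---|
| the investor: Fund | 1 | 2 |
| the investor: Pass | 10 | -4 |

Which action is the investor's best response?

Compute the investor's expected payoff for each action, taking the expectation over the founder's type.
E[Fund] = 0.4·(1) + 0.2·(1) + 0.4·(2) = 1.4
E[Pass] = 0.4·(10) + 0.2·(10) + 0.4·(-4) = 4.4
Best response: Pass (4.4 is the largest).

Pass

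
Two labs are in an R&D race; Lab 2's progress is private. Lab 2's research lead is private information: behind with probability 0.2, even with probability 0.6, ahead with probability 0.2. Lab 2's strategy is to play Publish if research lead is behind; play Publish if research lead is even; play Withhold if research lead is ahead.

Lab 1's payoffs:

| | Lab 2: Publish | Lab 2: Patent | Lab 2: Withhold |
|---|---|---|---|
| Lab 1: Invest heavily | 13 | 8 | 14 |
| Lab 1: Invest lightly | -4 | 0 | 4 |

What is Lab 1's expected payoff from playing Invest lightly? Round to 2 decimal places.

-2.40

E[Invest lightly] = 0.2·(-4) + 0.6·(-4) + 0.2·4 = (-0.8) + (-2.4) + 0.8 = -2.4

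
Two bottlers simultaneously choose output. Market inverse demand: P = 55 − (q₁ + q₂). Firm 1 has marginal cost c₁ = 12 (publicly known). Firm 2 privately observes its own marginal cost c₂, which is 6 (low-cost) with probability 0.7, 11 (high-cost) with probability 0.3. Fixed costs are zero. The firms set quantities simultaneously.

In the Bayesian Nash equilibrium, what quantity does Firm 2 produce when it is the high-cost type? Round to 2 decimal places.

15.58

Type-c best response for Firm 2: q₂(c) = (55 − c)/2 − q₁/2.
Firm 1 maximizes expected profit; its first-order condition is 55 − 2q₁ − E[q₂] − 12 = 0.
Substituting E[q₂] and solving: E[c₂] = 7.5, so q₁ = (55 − 2·12 + 7.5)/3 = 12.8333.
q₂(high-cost) = (55 − 11 − 12.8333)/2 = 15.5833.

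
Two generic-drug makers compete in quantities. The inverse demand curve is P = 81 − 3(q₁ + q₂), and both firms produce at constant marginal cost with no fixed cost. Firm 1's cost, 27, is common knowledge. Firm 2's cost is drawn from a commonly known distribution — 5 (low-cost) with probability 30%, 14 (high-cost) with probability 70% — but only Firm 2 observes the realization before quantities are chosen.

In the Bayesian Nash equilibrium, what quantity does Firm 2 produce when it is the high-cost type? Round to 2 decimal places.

9.04

Each type of Firm 2 best-responds to q₁; Firm 1 best-responds to the expected q₂ over Firm 2's types.
Firm 2 with cost c maximizes (81 − 3(q₁+q₂) − c)·q₂, giving q₂(c) = (81 − c − 3q₁)/6.
E[c₂] = 0.3·5 + 0.7·14 = 11.3
Firm 1's FOC against E[q₂] yields q₁ = (81 − 2·27 + E[c₂])/9 = (81 − 54 + 11.3)/9 = 4.25556.
q₂(high-cost) = (81 − 14 − 3·4.25556)/6 = 9.03889.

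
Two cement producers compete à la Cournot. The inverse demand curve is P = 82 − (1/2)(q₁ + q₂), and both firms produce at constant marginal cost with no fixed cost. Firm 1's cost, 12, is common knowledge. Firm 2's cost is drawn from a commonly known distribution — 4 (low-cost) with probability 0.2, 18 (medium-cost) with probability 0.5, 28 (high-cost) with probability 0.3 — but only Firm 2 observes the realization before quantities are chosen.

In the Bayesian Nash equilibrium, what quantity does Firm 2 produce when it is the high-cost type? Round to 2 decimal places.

Type-c best response for Firm 2: q₂(c) = (82 − c) − q₁/2.
Firm 1 maximizes expected profit; its first-order condition is 82 − q₁ − (1/2)E[q₂] − 12 = 0.
Substituting E[q₂] and solving: E[c₂] = 18.2, so q₁ = (82 − 2·12 + 18.2)/(3/2) = 50.8.
q₂(high-cost) = (82 − 28 − (1/2)·50.8) = 28.6.

28.60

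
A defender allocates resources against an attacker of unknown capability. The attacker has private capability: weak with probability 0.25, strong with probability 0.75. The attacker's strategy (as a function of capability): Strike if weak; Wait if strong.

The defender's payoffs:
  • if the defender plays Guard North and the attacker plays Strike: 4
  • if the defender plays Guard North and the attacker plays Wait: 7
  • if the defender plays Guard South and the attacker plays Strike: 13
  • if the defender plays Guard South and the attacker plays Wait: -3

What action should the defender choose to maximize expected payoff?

Compute the defender's expected payoff for each action, taking the expectation over the attacker's type.
E[Guard North] = 0.25·(4) + 0.75·(7) = 6.25
E[Guard South] = 0.25·(13) + 0.75·(-3) = 1
Best response: Guard North (6.25 is the largest).

Guard North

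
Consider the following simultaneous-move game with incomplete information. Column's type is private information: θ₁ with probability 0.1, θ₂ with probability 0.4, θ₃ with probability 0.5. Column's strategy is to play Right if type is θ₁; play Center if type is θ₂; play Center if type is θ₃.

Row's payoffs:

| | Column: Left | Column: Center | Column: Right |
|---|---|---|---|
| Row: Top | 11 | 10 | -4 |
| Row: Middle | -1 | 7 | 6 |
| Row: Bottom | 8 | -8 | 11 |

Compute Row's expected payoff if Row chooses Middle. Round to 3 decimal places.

Take the expectation over Column's type, weighting each type's action by its prior probability.
E[Middle] = 0.1·6 + 0.4·7 + 0.5·7 = 0.6 + 2.8 + 3.5 = 6.9

6.900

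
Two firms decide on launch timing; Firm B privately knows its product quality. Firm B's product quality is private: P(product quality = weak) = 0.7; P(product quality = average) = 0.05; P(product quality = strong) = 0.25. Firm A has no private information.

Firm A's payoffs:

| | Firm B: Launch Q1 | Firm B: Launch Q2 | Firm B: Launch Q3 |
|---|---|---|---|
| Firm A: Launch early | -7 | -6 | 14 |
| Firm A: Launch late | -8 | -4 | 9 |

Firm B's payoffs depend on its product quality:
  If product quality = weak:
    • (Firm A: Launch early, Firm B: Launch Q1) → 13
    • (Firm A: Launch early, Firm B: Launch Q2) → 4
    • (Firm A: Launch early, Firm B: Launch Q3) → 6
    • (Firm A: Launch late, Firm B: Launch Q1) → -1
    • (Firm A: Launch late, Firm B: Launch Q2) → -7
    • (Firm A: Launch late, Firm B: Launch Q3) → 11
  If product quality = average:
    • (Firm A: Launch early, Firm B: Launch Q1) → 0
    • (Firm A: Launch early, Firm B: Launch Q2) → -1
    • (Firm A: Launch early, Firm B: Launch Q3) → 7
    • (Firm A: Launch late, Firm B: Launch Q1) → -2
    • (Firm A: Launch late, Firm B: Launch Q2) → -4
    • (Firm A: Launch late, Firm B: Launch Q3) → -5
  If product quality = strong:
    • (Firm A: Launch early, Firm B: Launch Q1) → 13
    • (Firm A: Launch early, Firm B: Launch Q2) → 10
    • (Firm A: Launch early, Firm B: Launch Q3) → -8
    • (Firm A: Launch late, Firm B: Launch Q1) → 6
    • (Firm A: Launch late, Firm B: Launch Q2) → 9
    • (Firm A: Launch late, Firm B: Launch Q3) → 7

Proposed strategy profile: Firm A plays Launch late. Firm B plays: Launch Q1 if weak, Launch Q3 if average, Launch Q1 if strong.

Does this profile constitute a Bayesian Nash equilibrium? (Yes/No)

Firm A plays Launch late: E[Launch late] = 0.7·(-8) + 0.05·(9) + 0.25·(-8) = -7.15; E[Launch early] = -5.95. Not best-responding. ✗
Firm B (product quality weak), facing Launch late: Launch Q1 gives -1, Launch Q2 gives -7, Launch Q3 gives 11. Proposed Launch Q1 is not best — profitable deviation exists. ✗
Firm B (product quality average), facing Launch late: Launch Q1 gives -2, Launch Q2 gives -4, Launch Q3 gives -5. Proposed Launch Q3 is not best — profitable deviation exists. ✗
Firm B (product quality strong), facing Launch late: Launch Q1 gives 6, Launch Q2 gives 9, Launch Q3 gives 7. Proposed Launch Q1 is not best — profitable deviation exists. ✗

No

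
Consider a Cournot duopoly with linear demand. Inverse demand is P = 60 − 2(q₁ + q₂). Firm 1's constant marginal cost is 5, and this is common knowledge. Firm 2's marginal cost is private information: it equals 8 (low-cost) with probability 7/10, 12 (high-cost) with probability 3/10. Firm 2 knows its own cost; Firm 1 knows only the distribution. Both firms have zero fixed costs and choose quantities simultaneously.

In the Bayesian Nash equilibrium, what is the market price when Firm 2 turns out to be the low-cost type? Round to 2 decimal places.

24.13

Each type of Firm 2 best-responds to q₁; Firm 1 best-responds to the expected q₂ over Firm 2's types.
Firm 2 with cost c maximizes (60 − 2(q₁+q₂) − c)·q₂, giving q₂(c) = (60 − c − 2q₁)/4.
E[c₂] = 7/10·8 + 3/10·12 = 9.2
Firm 1's FOC against E[q₂] yields q₁ = (60 − 2·5 + E[c₂])/6 = (60 − 10 + 9.2)/6 = 9.86667.
q₂(low-cost) = 8.06667, so P = 60 − 2·(9.86667 + 8.06667) = 24.1333.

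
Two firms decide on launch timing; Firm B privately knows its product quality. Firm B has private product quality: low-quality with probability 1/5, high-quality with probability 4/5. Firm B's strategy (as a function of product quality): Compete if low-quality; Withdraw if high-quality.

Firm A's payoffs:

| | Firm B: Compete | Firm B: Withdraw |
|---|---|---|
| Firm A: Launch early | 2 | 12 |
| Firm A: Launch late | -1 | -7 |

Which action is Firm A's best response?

Compute Firm A's expected payoff for each action, taking the expectation over Firm B's type.
E[Launch early] = 1/5·(2) + 4/5·(12) = 10
E[Launch late] = 1/5·(-1) + 4/5·(-7) = -29/5
Best response: Launch early (10 is the largest).

Launch early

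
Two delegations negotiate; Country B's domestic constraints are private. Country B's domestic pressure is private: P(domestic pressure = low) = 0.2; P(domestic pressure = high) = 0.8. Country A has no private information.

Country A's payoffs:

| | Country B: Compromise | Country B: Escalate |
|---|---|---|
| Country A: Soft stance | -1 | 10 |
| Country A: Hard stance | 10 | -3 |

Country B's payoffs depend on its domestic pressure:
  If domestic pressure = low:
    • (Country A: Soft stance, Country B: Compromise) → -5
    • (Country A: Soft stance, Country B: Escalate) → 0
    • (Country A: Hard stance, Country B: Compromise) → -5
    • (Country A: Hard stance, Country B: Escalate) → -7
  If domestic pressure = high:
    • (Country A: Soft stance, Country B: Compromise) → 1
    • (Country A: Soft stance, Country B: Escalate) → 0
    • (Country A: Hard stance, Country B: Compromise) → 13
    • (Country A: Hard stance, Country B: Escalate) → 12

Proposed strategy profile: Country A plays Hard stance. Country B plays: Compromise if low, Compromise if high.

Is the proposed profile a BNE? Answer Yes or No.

Country A plays Hard stance: E[Hard stance] = 0.2·(10) + 0.8·(10) = 10; E[Soft stance] = -1. Best-responding. ✓
Country B (domestic pressure low), facing Hard stance: Compromise gives -5, Escalate gives -7. Proposed Compromise is best. ✓
Country B (domestic pressure high), facing Hard stance: Compromise gives 13, Escalate gives 12. Proposed Compromise is best. ✓

Yes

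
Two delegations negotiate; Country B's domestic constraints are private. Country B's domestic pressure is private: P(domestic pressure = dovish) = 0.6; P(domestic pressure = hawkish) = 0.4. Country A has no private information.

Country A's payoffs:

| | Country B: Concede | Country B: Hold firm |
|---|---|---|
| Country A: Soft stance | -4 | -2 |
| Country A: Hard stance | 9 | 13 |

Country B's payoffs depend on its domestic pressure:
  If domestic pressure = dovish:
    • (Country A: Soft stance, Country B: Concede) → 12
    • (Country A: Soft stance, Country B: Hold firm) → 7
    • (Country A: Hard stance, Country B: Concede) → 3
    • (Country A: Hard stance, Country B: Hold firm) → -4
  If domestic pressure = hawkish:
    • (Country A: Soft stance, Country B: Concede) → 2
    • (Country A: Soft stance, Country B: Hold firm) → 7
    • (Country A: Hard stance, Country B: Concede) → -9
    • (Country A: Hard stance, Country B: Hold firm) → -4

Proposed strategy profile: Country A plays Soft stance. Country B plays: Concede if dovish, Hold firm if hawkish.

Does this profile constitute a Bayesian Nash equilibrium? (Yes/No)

No

Country A plays Soft stance: E[Soft stance] = 0.6·(-4) + 0.4·(-2) = -3.2; E[Hard stance] = 10.6. Not best-responding. ✗
Country B (domestic pressure dovish), facing Soft stance: Concede gives 12, Hold firm gives 7. Proposed Concede is best. ✓
Country B (domestic pressure hawkish), facing Soft stance: Concede gives 2, Hold firm gives 7. Proposed Hold firm is best. ✓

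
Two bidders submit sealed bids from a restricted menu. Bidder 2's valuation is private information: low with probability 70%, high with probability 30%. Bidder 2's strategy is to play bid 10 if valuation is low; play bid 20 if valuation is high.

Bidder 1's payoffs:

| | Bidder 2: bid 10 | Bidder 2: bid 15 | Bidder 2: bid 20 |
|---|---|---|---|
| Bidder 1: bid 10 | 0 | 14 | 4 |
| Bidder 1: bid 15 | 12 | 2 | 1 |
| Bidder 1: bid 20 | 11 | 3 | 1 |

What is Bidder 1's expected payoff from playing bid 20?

E[bid 20] = 0.7·11 + 0.3·1 = 7.7 + 0.3 = 8

8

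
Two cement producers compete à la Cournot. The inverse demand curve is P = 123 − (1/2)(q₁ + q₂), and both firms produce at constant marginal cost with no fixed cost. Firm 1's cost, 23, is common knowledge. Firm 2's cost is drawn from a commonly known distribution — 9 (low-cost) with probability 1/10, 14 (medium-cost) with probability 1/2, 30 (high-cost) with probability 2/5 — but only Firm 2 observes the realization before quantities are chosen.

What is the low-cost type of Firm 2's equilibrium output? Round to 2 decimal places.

Type-c best response for Firm 2: q₂(c) = (123 − c) − q₁/2.
Firm 1 maximizes expected profit; its first-order condition is 123 − q₁ − (1/2)E[q₂] − 23 = 0.
Substituting E[q₂] and solving: E[c₂] = 19.9, so q₁ = (123 − 2·23 + 19.9)/(3/2) = 64.6.
q₂(low-cost) = (123 − 9 − (1/2)·64.6) = 81.7.

81.70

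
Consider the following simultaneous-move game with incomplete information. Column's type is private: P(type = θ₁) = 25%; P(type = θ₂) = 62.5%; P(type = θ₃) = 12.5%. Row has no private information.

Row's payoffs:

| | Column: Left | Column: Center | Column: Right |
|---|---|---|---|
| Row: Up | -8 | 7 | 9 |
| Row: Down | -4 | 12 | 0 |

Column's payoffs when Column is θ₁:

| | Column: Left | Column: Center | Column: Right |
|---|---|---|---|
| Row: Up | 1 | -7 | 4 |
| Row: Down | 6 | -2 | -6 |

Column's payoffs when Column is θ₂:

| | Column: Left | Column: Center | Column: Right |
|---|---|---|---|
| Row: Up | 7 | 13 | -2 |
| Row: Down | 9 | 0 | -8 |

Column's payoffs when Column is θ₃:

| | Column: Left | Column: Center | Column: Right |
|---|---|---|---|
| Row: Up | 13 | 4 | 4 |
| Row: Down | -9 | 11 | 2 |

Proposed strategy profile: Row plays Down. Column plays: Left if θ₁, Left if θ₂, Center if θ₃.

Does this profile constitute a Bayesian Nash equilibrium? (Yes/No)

Yes

A profile is a BNE iff every type of every player is best-responding given beliefs about the other side.
Row plays Down: E[Down] = 0.25·(-4) + 0.625·(-4) + 0.125·(12) = -2; E[Up] = -6.125. Best-responding. ✓
Column (type θ₁), facing Down: Left gives 6, Center gives -2, Right gives -6. Proposed Left is best. ✓
Column (type θ₂), facing Down: Left gives 9, Center gives 0, Right gives -8. Proposed Left is best. ✓
Column (type θ₃), facing Down: Left gives -9, Center gives 11, Right gives 2. Proposed Center is best. ✓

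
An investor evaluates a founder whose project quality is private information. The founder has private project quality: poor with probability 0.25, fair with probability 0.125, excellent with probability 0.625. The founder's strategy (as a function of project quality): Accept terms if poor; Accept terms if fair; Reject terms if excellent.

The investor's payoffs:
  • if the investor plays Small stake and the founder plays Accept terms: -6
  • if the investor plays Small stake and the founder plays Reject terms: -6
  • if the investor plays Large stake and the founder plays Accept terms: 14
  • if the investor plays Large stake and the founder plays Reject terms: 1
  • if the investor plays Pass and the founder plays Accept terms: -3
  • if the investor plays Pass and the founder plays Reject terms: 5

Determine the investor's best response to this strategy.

Compute the investor's expected payoff for each action, taking the expectation over the founder's type.
E[Small stake] = 0.25·(-6) + 0.125·(-6) + 0.625·(-6) = -6
E[Large stake] = 0.25·(14) + 0.125·(14) + 0.625·(1) = 5.875
E[Pass] = 0.25·(-3) + 0.125·(-3) + 0.625·(5) = 2
Best response: Large stake (5.875 is the largest).

Large stake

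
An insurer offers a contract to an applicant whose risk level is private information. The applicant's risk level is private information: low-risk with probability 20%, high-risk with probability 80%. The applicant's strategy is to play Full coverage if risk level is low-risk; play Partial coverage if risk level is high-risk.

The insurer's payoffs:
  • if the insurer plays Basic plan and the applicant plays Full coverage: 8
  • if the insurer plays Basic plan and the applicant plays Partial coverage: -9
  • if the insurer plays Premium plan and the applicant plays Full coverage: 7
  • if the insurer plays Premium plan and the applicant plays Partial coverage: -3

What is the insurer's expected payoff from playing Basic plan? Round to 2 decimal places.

E[Basic plan] = 0.2·8 + 0.8·(-9) = 1.6 + (-7.2) = -5.6

-5.60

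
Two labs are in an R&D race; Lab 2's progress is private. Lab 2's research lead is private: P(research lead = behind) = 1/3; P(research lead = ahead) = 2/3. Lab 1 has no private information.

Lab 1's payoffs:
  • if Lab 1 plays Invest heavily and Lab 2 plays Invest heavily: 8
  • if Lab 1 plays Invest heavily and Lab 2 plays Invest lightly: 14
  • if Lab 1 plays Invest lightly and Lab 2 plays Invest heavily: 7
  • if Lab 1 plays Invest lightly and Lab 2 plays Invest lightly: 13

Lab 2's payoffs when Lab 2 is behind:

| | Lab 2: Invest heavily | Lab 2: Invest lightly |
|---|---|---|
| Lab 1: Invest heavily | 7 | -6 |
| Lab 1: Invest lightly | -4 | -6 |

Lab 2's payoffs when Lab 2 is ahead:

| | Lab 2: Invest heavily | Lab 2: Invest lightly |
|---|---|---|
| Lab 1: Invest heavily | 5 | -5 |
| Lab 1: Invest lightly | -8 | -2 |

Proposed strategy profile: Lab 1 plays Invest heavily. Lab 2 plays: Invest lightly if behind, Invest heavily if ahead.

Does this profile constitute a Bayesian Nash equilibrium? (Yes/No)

A profile is a BNE iff every type of every player is best-responding given beliefs about the other side.
Lab 1 plays Invest heavily: E[Invest heavily] = 1/3·(14) + 2/3·(8) = 10; E[Invest lightly] = 9. Best-responding. ✓
Lab 2 (research lead behind), facing Invest heavily: Invest heavily gives 7, Invest lightly gives -6. Proposed Invest lightly is not best — profitable deviation exists. ✗
Lab 2 (research lead ahead), facing Invest heavily: Invest heavily gives 5, Invest lightly gives -5. Proposed Invest heavily is best. ✓

No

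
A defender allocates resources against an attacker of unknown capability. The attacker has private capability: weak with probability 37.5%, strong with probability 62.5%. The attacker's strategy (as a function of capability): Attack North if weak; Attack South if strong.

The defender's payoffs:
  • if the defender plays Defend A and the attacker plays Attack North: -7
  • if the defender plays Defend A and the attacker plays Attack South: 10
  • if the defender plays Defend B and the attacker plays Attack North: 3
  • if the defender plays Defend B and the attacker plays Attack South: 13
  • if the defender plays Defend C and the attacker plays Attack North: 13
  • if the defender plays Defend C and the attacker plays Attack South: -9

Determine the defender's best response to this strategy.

Defend B

Compute the defender's expected payoff for each action, taking the expectation over the attacker's type.
E[Defend A] = 0.375·(-7) + 0.625·(10) = 3.625
E[Defend B] = 0.375·(3) + 0.625·(13) = 9.25
E[Defend C] = 0.375·(13) + 0.625·(-9) = -0.75
Best response: Defend B (9.25 is the largest).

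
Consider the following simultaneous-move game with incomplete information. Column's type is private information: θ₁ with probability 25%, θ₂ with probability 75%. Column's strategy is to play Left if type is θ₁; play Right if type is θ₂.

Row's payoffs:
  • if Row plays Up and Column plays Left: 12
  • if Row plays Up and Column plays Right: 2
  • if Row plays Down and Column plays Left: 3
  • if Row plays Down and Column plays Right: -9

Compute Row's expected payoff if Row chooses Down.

Take the expectation over Column's type, weighting each type's action by its prior probability.
E[Down] = 0.25·3 + 0.75·(-9) = 0.75 + (-6.75) = -6

-6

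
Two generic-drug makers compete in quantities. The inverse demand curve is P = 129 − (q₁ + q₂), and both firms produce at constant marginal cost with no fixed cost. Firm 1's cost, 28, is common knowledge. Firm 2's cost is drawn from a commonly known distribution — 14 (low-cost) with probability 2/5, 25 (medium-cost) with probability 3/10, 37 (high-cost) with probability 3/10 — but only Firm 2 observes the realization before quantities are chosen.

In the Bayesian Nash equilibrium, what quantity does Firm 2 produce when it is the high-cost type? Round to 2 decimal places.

29.80

Firm 2 with cost c maximizes (129 − (q₁+q₂) − c)·q₂, giving q₂(c) = (129 − c − q₁)/2.
E[c₂] = 2/5·14 + 3/10·25 + 3/10·37 = 24.2
Firm 1's FOC against E[q₂] yields q₁ = (129 − 2·28 + E[c₂])/3 = (129 − 56 + 24.2)/3 = 32.4.
q₂(high-cost) = (129 − 37 − 32.4)/2 = 29.8.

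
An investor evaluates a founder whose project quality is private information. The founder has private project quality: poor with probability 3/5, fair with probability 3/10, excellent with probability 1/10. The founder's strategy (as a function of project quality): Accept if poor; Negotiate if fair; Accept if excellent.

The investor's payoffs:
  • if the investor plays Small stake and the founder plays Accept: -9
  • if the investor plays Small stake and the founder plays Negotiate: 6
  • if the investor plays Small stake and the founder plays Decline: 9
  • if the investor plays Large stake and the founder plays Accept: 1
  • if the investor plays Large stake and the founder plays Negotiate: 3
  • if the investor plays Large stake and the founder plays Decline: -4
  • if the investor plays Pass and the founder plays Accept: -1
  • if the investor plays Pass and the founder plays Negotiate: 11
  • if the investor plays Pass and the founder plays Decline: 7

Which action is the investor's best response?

Pass

E[Small stake] = 3/5·(-9) + 3/10·(6) + 1/10·(-9) = -9/2
E[Large stake] = 3/5·(1) + 3/10·(3) + 1/10·(1) = 8/5
E[Pass] = 3/5·(-1) + 3/10·(11) + 1/10·(-1) = 13/5
Best response: Pass (13/5 is the largest).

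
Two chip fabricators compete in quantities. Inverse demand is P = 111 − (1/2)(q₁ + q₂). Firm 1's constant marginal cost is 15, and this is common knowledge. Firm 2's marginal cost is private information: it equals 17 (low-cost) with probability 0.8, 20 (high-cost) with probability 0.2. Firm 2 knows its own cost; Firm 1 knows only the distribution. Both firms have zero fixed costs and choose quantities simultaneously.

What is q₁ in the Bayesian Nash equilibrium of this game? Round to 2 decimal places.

Firm 2 with cost c maximizes (111 − (1/2)(q₁+q₂) − c)·q₂, giving q₂(c) = (111 − c − (1/2)q₁).
E[c₂] = 0.8·17 + 0.2·20 = 17.6
Firm 1's FOC against E[q₂] yields q₁ = (111 − 2·15 + E[c₂])/(3/2) = (111 − 30 + 17.6)/(3/2) = 65.7333.

65.73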